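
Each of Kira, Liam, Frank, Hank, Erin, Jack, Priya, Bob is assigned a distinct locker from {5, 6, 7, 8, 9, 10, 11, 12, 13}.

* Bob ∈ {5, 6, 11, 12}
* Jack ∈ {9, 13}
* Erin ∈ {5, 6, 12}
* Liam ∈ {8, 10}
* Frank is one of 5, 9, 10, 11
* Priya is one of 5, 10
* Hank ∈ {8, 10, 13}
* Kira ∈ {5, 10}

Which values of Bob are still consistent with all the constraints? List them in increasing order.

Kira and Priya share exactly the 2 values {5, 10}; by pigeonhole those values go to them, so strike 5, 10 from Liam, Frank, Hank, Erin, Bob.
Liam has just one choice, so Liam = 8. Remove 8 from Hank.
Hank's domain is down to {13}, so Hank = 13. Remove 13 from Jack.
Jack has just one choice, so Jack = 9. So Frank can't be 9.
That leaves Frank = 11. Remove 11 from Bob.
No further eliminations apply; Bob can still be any of 6, 12.

6, 12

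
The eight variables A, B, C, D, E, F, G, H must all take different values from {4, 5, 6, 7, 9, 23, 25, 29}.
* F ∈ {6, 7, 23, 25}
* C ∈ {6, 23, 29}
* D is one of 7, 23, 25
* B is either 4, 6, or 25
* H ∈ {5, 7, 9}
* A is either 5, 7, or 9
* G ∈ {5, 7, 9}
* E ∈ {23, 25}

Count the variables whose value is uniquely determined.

3

The 8 variables draw from only 8 values {4, 5, 6, 7, 9, 23, 25, 29}, so each is used; only B can be 4, hence B = 4.
Among the 7 still-open variables, 29 fits only C (and all 7 values in {5, 6, 7, 9, 23, 25, 29} must be used), so C = 29.
The 6 still-open variables together cover exactly {5, 6, 7, 9, 23, 25} — 6 values for 6 variables — and 6 appears only in F's list, so F = 6.
A, G, H share exactly the 3 values {5, 7, 9}; by pigeonhole those values go to them, so strike 5, 7, 9 from D.
Determined: B=4, C=29, F=6. The other variables each still have more than one consistent value. That makes 3.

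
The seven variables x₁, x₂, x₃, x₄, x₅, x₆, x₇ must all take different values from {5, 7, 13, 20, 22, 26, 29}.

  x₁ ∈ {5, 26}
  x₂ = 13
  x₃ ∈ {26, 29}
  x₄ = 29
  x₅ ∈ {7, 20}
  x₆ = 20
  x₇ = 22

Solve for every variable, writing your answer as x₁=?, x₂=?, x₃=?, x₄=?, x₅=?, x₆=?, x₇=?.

x₁=5, x₂=13, x₃=26, x₄=29, x₅=7, x₆=20, x₇=22

x₂ has just one choice, so x₂ = 13.
x₄'s domain is down to {29}, so x₄ = 29. So x₃ can't be 29.
That leaves x₆ = 20. So x₅ can't be 20.
x₇'s domain is down to {22}, so x₇ = 22.
x₃'s domain is down to {26}, so x₃ = 26. Remove 26 from x₁.
x₅ has just one choice, so x₅ = 7.
x₁ has just one choice, so x₁ = 5.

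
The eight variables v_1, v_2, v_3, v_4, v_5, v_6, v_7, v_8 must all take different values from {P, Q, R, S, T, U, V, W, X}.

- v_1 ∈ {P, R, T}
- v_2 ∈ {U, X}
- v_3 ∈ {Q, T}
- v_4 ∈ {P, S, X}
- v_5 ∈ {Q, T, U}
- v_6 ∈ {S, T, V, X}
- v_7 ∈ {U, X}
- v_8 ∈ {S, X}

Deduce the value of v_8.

S

Among the 8 variables, R fits only v_1 (and all 8 values in {P, Q, R, S, T, U, V, X} must be used), so v_1 = R.
Among the 7 still-open variables, P fits only v_4 (and all 7 values in {P, Q, S, T, U, V, X} must be used), so v_4 = P.
The 6 still-open variables draw from only 6 values {Q, S, T, U, V, X}, so each is used; only v_6 can be V, hence v_6 = V.
The 5 still-open variables together cover exactly {Q, S, T, U, X} — 5 values for 5 variables — and S appears only in v_8's list, so v_8 = S.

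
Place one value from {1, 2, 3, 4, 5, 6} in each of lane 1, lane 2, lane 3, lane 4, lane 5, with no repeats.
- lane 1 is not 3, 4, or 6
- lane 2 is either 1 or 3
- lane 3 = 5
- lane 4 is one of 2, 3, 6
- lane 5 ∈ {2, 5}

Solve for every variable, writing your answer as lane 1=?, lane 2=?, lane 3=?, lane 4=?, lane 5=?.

lane 3's domain is down to {5}, so lane 3 = 5. So lane 1, lane 5 can't be 5.
lane 5's domain is down to {2}, so lane 5 = 2. Strike 2 from lane 1, lane 4.
lane 1's domain is down to {1}, so lane 1 = 1. Strike 1 from lane 2.
lane 2's domain is down to {3}, so lane 2 = 3. Eliminate 3 elsewhere: lane 4.
lane 4 has just one choice, so lane 4 = 6.

lane 1=1, lane 2=3, lane 3=5, lane 4=6, lane 5=2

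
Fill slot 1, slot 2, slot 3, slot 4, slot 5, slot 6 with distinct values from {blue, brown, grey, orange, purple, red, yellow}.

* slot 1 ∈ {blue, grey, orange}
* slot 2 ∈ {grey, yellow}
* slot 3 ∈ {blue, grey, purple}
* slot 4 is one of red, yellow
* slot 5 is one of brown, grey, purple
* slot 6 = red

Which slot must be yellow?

slot 4

slot 6 has just one choice, so slot 6 = red. Eliminate red elsewhere: slot 4.
So yellow goes to slot 4.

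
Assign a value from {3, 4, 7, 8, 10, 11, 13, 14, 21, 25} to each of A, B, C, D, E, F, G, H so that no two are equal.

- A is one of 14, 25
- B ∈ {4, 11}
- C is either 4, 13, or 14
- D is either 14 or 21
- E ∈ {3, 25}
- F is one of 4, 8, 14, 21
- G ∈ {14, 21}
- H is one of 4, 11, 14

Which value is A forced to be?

The 8 variables draw from only 8 values {3, 4, 8, 11, 13, 14, 21, 25}, so each is used; only E can be 3, hence E = 3.
Among the 7 still-open variables, 8 fits only F (and all 7 values in {4, 8, 11, 13, 14, 21, 25} must be used), so F = 8.
Among the 6 still-open variables, 13 fits only C (and all 6 values in {4, 11, 13, 14, 21, 25} must be used), so C = 13.
The 5 still-open variables draw from only 5 values {4, 11, 14, 21, 25}, so each is used; only A can be 25, hence A = 25.

25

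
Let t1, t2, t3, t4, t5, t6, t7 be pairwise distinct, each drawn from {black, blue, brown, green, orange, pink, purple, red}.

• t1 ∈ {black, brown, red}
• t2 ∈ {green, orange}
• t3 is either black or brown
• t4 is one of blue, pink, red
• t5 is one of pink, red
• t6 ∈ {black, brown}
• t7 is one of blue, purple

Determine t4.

t3 and t6 share exactly the 2 values {black, brown}; by pigeonhole those values go to them, so strike black, brown from t1.
t1 must be red (only option left). So t4, t5 can't be red.
That leaves t5 = pink. Eliminate pink elsewhere: t4.
So t4 = blue.

blue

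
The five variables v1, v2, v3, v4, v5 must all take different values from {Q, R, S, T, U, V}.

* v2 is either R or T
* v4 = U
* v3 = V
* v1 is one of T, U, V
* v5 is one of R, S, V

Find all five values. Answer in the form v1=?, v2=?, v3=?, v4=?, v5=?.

v1=T, v2=R, v3=V, v4=U, v5=S

v3's domain is down to {V}, so v3 = V. Eliminate V elsewhere: v1, v5.
v4 must be U (only option left). Strike U from v1.
That leaves v1 = T. So v2 can't be T.
v2 must be R (only option left). Remove R from v5.
That leaves v5 = S.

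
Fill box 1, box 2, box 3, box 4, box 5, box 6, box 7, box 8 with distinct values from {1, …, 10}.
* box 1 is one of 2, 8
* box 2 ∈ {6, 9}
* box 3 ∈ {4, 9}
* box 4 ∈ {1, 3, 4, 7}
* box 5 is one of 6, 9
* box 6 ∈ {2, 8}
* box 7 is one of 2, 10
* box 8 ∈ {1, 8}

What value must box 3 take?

4

The 2 variables box 1 and box 6 are confined to {2, 8}, which locks those values in; drop them from box 7, box 8.
box 7's domain is down to {10}, so box 7 = 10.
box 8 must be 1 (only option left). Remove 1 from box 4.
The 2 variables box 2 and box 5 are confined to {6, 9}, which locks those values in; drop them from box 3.
So box 3 = 4.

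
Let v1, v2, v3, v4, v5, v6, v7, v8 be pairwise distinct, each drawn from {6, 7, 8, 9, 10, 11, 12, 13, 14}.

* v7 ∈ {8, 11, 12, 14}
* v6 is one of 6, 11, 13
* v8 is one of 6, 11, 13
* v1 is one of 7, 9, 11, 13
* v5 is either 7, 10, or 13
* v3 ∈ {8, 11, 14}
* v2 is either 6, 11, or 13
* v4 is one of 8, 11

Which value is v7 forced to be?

v2, v6, v8 between them cover only {6, 11, 13} — a naked triple. Remove those values from v1, v3, v4, v5, v7.
v4 must be 8 (only option left). Remove 8 from v3, v7.
v3's domain is down to {14}, so v3 = 14. So v7 can't be 14.
So v7 = 12.

12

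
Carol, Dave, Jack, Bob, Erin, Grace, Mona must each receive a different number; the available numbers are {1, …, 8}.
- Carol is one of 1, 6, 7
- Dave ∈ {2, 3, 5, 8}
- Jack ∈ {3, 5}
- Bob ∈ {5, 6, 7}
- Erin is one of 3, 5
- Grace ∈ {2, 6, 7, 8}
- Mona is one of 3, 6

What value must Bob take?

7

The 7 variables together cover exactly {1, 2, 3, 5, 6, 7, 8} — 7 values for 7 variables — and 1 appears only in Carol's list, so Carol = 1.
The 2 variables Jack and Erin are confined to {3, 5}, which locks those values in; drop them from Dave, Bob, Mona.
That leaves Mona = 6. So Bob, Grace can't be 6.
So Bob = 7.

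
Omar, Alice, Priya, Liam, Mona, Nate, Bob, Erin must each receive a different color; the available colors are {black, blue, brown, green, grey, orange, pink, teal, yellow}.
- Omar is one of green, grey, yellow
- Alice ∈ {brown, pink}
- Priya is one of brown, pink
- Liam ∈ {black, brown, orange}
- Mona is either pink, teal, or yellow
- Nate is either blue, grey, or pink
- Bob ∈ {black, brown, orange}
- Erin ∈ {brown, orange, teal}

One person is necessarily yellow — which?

Alice and Priya share exactly the 2 values {brown, pink}; by pigeonhole those values go to them, so strike brown, pink from Liam, Mona, Nate, Bob, Erin.
The 2 variables Liam and Bob are confined to {black, orange}, which locks those values in; drop them from Erin.
That leaves Erin = teal. Strike teal from Mona.
So yellow goes to Mona.

Mona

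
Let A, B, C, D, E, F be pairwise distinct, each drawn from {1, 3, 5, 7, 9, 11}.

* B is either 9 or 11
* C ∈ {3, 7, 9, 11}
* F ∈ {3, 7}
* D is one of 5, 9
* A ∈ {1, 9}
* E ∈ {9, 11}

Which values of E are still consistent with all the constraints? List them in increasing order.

9, 11

The 6 variables draw from only 6 values {1, 3, 5, 7, 9, 11}, so each is used; only A can be 1, hence A = 1.
The 5 still-open variables draw from only 5 values {3, 5, 7, 9, 11}, so each is used; only D can be 5, hence D = 5.
The 2 variables B and E are confined to {9, 11}, which locks those values in; drop them from C.
No further eliminations apply; E can still be any of 9, 11.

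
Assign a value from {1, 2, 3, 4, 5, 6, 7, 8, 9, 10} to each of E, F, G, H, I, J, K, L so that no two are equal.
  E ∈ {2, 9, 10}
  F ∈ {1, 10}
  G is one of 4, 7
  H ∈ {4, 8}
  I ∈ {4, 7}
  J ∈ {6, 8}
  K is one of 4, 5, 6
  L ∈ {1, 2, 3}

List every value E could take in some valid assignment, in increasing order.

2, 9, 10

G and I share exactly the 2 values {4, 7}; by pigeonhole those values go to them, so strike 4, 7 from H, K.
That leaves H = 8. Remove 8 from J.
J must be 6 (only option left). Remove 6 from K.
That leaves K = 5.
No further eliminations apply; E can still be any of 2, 9, 10.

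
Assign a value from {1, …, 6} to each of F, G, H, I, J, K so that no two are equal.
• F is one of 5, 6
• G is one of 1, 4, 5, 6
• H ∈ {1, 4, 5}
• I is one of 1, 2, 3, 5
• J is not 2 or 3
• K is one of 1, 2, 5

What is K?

The 6 variables draw from only 6 values {1, 2, 3, 4, 5, 6}, so each is used; only I can be 3, hence I = 3.
The 5 still-open variables draw from only 5 values {1, 2, 4, 5, 6}, so each is used; only K can be 2, hence K = 2.

2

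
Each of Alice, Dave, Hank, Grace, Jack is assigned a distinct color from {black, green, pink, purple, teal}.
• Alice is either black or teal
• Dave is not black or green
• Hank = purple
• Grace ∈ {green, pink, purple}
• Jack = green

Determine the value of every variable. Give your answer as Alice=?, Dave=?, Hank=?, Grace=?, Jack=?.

Hank must be purple (only option left). So Dave, Grace can't be purple.
That leaves Jack = green. Strike green from Grace.
That leaves Grace = pink. Strike pink from Dave.
Dave must be teal (only option left). Strike teal from Alice.
That leaves Alice = black.

Alice=black, Dave=teal, Hank=purple, Grace=pink, Jack=green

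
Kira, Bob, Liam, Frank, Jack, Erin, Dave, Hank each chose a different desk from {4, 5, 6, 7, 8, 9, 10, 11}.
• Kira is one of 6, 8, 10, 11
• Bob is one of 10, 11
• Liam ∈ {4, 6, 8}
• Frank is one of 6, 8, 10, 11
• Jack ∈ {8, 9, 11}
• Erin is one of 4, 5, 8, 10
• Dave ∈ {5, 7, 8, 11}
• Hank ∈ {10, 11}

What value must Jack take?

The 8 variables draw from only 8 values {4, 5, 6, 7, 8, 9, 10, 11}, so each is used; only Dave can be 7, hence Dave = 7.
The 7 still-open variables together cover exactly {4, 5, 6, 8, 9, 10, 11} — 7 values for 7 variables — and 5 appears only in Erin's list, so Erin = 5.
The 6 still-open variables draw from only 6 values {4, 6, 8, 9, 10, 11}, so each is used; only Liam can be 4, hence Liam = 4.
The 5 still-open variables draw from only 5 values {6, 8, 9, 10, 11}, so each is used; only Jack can be 9, hence Jack = 9.

9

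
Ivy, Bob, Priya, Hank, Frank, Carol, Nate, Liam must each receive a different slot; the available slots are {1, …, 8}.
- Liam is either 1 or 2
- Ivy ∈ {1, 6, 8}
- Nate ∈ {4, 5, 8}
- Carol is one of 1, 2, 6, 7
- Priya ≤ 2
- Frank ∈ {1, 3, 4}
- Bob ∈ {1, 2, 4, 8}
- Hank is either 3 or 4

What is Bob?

The 8 variables draw from only 8 values {1, 2, 3, 4, 5, 6, 7, 8}, so each is used; only Nate can be 5, hence Nate = 5.
Among the 7 still-open variables, 7 fits only Carol (and all 7 values in {1, 2, 3, 4, 6, 7, 8} must be used), so Carol = 7.
The 6 still-open variables draw from only 6 values {1, 2, 3, 4, 6, 8}, so each is used; only Ivy can be 6, hence Ivy = 6.
Among the 5 still-open variables, 8 fits only Bob (and all 5 values in {1, 2, 3, 4, 8} must be used), so Bob = 8.

8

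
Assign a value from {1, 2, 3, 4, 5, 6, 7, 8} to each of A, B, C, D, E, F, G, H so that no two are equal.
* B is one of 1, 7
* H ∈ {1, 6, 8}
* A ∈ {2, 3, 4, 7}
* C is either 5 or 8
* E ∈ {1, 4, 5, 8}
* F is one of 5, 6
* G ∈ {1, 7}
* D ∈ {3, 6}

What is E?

4

The 8 variables together cover exactly {1, 2, 3, 4, 5, 6, 7, 8} — 8 values for 8 variables — and 2 appears only in A's list, so A = 2.
Among the 7 still-open variables, 3 fits only D (and all 7 values in {1, 3, 4, 5, 6, 7, 8} must be used), so D = 3.
The 6 still-open variables together cover exactly {1, 4, 5, 6, 7, 8} — 6 values for 6 variables — and 4 appears only in E's list, so E = 4.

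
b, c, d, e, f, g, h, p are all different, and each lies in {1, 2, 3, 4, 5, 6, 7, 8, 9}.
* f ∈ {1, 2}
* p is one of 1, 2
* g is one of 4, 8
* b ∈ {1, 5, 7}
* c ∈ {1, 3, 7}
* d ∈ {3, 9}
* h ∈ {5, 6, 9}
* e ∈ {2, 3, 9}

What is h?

f and p share exactly the 2 values {1, 2}; by pigeonhole those values go to them, so strike 1, 2 from b, c, e.
d and e share exactly the 2 values {3, 9}; by pigeonhole those values go to them, so strike 3, 9 from c, h.
c must be 7 (only option left). Remove 7 from b.
That leaves b = 5. Eliminate 5 elsewhere: h.
So h = 6.

6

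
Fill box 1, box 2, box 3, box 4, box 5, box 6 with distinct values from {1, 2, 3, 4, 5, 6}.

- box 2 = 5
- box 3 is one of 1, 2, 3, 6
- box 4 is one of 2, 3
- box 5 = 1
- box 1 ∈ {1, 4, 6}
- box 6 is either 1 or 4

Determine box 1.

6

box 2 must be 5 (only option left).
box 5 must be 1 (only option left). So box 1, box 3, box 6 can't be 1.
box 6 must be 4 (only option left). Strike 4 from box 1.
So box 1 = 6.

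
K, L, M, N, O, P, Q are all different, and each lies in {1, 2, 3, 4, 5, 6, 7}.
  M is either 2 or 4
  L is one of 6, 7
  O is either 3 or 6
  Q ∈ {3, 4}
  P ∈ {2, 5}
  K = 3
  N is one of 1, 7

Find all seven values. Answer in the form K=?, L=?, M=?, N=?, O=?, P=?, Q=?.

K must be 3 (only option left). Remove 3 from O, Q.
O must be 6 (only option left). Eliminate 6 elsewhere: L.
Q has just one choice, so Q = 4. Remove 4 from M.
That leaves L = 7. Strike 7 from N.
M must be 2 (only option left). Remove 2 from P.
N's domain is down to {1}, so N = 1.
P must be 5 (only option left).

K=3, L=7, M=2, N=1, O=6, P=5, Q=4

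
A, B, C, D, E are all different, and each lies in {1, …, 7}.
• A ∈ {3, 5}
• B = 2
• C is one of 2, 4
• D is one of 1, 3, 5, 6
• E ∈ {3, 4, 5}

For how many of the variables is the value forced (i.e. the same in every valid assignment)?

2

B has just one choice, so B = 2. Strike 2 from C.
C's domain is down to {4}, so C = 4. So E can't be 4.
A and E share exactly the 2 values {3, 5}; by pigeonhole those values go to them, so strike 3, 5 from D.
Determined: B=2, C=4. The other variables each still have more than one consistent value. That makes 2.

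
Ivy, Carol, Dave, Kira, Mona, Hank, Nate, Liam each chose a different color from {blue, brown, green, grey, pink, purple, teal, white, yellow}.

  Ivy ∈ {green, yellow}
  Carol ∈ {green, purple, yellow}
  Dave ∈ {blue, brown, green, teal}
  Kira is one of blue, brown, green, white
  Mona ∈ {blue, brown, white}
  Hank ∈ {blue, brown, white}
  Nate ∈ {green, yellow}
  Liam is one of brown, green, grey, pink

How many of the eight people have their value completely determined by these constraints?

Ivy and Nate share exactly the 2 values {green, yellow}; by pigeonhole those values go to them, so strike green, yellow from Carol, Dave, Kira, Liam.
Carol must be purple (only option left).
Kira, Mona, Hank share exactly the 3 values {blue, brown, white}; by pigeonhole those values go to them, so strike blue, brown, white from Dave, Liam.
Dave has just one choice, so Dave = teal.
Determined: Carol=purple, Dave=teal. The other people each still have more than one consistent value. That makes 2.

2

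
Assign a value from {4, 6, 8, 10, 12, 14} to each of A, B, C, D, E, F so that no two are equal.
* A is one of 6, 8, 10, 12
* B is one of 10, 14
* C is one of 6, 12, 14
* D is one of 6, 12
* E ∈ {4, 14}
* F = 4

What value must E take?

14

F's domain is down to {4}, so F = 4. So E can't be 4.
So E = 14.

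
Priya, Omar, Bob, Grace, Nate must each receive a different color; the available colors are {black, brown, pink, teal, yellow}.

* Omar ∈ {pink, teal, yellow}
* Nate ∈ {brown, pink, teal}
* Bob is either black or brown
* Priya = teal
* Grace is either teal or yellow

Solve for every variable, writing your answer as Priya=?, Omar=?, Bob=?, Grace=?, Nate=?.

Priya=teal, Omar=pink, Bob=black, Grace=yellow, Nate=brown

Priya's domain is down to {teal}, so Priya = teal. So Omar, Grace, Nate can't be teal.
That leaves Grace = yellow. So Omar can't be yellow.
That leaves Omar = pink. Eliminate pink elsewhere: Nate.
Nate must be brown (only option left). Strike brown from Bob.
Bob has just one choice, so Bob = black.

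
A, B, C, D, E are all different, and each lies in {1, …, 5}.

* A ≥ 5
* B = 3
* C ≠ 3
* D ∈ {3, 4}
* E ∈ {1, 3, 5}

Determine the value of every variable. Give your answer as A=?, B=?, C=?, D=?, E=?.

A must be 5 (only option left). Strike 5 from C, E.
B has just one choice, so B = 3. So D, E can't be 3.
D must be 4 (only option left). Remove 4 from C.
E must be 1 (only option left). Strike 1 from C.
C's domain is down to {2}, so C = 2.

A=5, B=3, C=2, D=4, E=1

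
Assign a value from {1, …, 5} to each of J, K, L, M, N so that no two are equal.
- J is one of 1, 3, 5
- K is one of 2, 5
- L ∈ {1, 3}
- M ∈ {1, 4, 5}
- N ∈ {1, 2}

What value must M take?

4

The 5 variables together cover exactly {1, 2, 3, 4, 5} — 5 values for 5 variables — and 4 appears only in M's list, so M = 4.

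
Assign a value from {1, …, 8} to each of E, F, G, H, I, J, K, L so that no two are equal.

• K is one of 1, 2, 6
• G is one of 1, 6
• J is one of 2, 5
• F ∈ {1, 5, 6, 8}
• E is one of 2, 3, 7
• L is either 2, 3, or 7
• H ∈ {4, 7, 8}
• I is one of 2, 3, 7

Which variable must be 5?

J

The 8 variables together cover exactly {1, 2, 3, 4, 5, 6, 7, 8} — 8 values for 8 variables — and 4 appears only in H's list, so H = 4.
The 7 still-open variables draw from only 7 values {1, 2, 3, 5, 6, 7, 8}, so each is used; only F can be 8, hence F = 8.
The 6 still-open variables draw from only 6 values {1, 2, 3, 5, 6, 7}, so each is used; only J can be 5, hence J = 5.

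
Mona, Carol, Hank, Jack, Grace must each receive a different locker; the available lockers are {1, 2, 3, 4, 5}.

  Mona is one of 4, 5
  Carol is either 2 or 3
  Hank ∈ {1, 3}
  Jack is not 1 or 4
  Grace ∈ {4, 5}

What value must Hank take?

1

Among the 5 variables, 1 fits only Hank (and all 5 values in {1, 2, 3, 4, 5} must be used), so Hank = 1.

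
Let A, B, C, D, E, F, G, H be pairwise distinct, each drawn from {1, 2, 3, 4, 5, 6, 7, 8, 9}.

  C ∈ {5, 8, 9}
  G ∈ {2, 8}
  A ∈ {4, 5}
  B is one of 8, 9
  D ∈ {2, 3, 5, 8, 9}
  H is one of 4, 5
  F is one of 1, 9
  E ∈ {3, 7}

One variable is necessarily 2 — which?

G

The 8 variables together cover exactly {1, 2, 3, 4, 5, 7, 8, 9} — 8 values for 8 variables — and 1 appears only in F's list, so F = 1.
The 7 still-open variables together cover exactly {2, 3, 4, 5, 7, 8, 9} — 7 values for 7 variables — and 7 appears only in E's list, so E = 7.
The 6 still-open variables together cover exactly {2, 3, 4, 5, 8, 9} — 6 values for 6 variables — and 3 appears only in D's list, so D = 3.
The 5 still-open variables together cover exactly {2, 4, 5, 8, 9} — 5 values for 5 variables — and 2 appears only in G's list, so G = 2.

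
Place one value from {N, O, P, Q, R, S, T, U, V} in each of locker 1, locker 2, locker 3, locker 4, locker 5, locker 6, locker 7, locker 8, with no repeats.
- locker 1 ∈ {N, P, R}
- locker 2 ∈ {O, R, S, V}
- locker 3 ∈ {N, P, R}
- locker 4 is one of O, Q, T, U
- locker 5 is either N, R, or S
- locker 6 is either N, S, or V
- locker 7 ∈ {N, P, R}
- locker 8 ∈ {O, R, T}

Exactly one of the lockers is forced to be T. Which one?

locker 8

locker 1, locker 3, locker 7 between them cover only {N, P, R} — a naked triple. Remove those values from locker 2, locker 5, locker 6, locker 8.
That leaves locker 5 = S. Eliminate S elsewhere: locker 2, locker 6.
That leaves locker 6 = V. Eliminate V elsewhere: locker 2.
That leaves locker 2 = O. Strike O from locker 4, locker 8.
So T goes to locker 8.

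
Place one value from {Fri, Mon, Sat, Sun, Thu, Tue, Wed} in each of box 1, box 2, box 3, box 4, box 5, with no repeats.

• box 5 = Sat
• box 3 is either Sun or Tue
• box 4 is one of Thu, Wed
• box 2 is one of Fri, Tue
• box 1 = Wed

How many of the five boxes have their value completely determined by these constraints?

box 1 has just one choice, so box 1 = Wed. Remove Wed from box 4.
box 4's domain is down to {Thu}, so box 4 = Thu.
That leaves box 5 = Sat.
Determined: box 1=Wed, box 4=Thu, box 5=Sat. The other boxes each still have more than one consistent value. That makes 3.

3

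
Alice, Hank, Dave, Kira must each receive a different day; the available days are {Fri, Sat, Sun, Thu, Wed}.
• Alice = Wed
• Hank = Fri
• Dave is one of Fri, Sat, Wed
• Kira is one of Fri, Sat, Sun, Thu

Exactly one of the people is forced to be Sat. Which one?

Dave

Alice's domain is down to {Wed}, so Alice = Wed. Strike Wed from Dave.
That leaves Hank = Fri. Remove Fri from Dave, Kira.
So Sat goes to Dave.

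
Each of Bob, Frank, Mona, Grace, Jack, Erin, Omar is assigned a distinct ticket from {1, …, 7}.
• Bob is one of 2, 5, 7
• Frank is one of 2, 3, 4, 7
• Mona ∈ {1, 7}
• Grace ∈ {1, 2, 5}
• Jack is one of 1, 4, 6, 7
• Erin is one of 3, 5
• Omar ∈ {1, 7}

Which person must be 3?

Erin

The 7 variables together cover exactly {1, 2, 3, 4, 5, 6, 7} — 7 values for 7 variables — and 6 appears only in Jack's list, so Jack = 6.
The 6 still-open variables draw from only 6 values {1, 2, 3, 4, 5, 7}, so each is used; only Frank can be 4, hence Frank = 4.
The 5 still-open variables draw from only 5 values {1, 2, 3, 5, 7}, so each is used; only Erin can be 3, hence Erin = 3.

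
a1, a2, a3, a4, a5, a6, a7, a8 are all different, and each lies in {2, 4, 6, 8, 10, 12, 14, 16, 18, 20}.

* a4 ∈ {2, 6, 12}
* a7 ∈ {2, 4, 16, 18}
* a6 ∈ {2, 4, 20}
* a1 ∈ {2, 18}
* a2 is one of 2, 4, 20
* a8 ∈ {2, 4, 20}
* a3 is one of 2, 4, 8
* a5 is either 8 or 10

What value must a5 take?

a2, a6, a8 share exactly the 3 values {2, 4, 20}; by pigeonhole those values go to them, so strike 2, 4, 20 from a1, a3, a4, a7.
That leaves a1 = 18. So a7 can't be 18.
a3's domain is down to {8}, so a3 = 8. So a5 can't be 8.
So a5 = 10.

10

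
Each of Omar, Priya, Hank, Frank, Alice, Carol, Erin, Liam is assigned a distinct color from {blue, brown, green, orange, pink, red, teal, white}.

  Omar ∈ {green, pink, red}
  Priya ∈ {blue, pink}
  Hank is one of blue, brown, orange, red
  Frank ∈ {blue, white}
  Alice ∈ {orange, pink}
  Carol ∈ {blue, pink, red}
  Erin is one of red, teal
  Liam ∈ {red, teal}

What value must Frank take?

The 8 variables together cover exactly {blue, brown, green, orange, pink, red, teal, white} — 8 values for 8 variables — and brown appears only in Hank's list, so Hank = brown.
Among the 7 still-open variables, green fits only Omar (and all 7 values in {blue, green, orange, pink, red, teal, white} must be used), so Omar = green.
The 6 still-open variables together cover exactly {blue, orange, pink, red, teal, white} — 6 values for 6 variables — and orange appears only in Alice's list, so Alice = orange.
The 5 still-open variables draw from only 5 values {blue, pink, red, teal, white}, so each is used; only Frank can be white, hence Frank = white.

white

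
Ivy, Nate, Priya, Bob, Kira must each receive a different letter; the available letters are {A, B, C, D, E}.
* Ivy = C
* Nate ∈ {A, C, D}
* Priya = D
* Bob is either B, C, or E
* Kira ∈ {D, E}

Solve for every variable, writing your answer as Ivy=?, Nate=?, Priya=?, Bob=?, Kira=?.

Ivy has just one choice, so Ivy = C. So Nate, Bob can't be C.
That leaves Priya = D. So Nate, Kira can't be D.
Kira's domain is down to {E}, so Kira = E. Remove E from Bob.
Nate's domain is down to {A}, so Nate = A.
Bob's domain is down to {B}, so Bob = B.

Ivy=C, Nate=A, Priya=D, Bob=B, Kira=E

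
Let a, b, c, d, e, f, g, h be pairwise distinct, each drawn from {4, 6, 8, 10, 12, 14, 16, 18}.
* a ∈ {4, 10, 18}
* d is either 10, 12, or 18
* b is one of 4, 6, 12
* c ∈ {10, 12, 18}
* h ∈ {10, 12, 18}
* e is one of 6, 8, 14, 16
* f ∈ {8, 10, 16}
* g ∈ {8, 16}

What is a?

4

Among the 8 variables, 14 fits only e (and all 8 values in {4, 6, 8, 10, 12, 14, 16, 18} must be used), so e = 14.
The 7 still-open variables draw from only 7 values {4, 6, 8, 10, 12, 16, 18}, so each is used; only b can be 6, hence b = 6.
The 6 still-open variables draw from only 6 values {4, 8, 10, 12, 16, 18}, so each is used; only a can be 4, hence a = 4.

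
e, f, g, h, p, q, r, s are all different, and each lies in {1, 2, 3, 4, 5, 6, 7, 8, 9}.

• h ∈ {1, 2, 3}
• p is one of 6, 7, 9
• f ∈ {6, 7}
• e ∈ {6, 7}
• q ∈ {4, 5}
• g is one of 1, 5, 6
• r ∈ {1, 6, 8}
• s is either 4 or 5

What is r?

8

The 2 variables e and f are confined to {6, 7}, which locks those values in; drop them from g, p, r.
p's domain is down to {9}, so p = 9.
The 2 variables q and s are confined to {4, 5}, which locks those values in; drop them from g.
g has just one choice, so g = 1. Eliminate 1 elsewhere: h, r.
So r = 8.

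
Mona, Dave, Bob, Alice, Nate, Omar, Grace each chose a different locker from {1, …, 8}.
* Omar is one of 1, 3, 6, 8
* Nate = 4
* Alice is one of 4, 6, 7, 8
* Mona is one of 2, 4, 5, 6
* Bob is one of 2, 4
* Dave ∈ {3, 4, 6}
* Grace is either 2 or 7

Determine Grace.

Nate's domain is down to {4}, so Nate = 4. Remove 4 from Mona, Dave, Bob, Alice.
Bob has just one choice, so Bob = 2. Remove 2 from Mona, Grace.
So Grace = 7.

7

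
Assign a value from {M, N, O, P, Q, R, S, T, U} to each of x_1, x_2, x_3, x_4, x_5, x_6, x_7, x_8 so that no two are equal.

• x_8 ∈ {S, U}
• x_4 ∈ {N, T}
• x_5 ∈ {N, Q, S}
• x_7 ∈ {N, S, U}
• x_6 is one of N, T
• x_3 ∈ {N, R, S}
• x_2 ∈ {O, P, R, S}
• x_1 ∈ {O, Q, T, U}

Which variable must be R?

x_3

Among the 8 variables, P fits only x_2 (and all 8 values in {N, O, P, Q, R, S, T, U} must be used), so x_2 = P.
The 7 still-open variables together cover exactly {N, O, Q, R, S, T, U} — 7 values for 7 variables — and O appears only in x_1's list, so x_1 = O.
Among the 6 still-open variables, Q fits only x_5 (and all 6 values in {N, Q, R, S, T, U} must be used), so x_5 = Q.
The 5 still-open variables draw from only 5 values {N, R, S, T, U}, so each is used; only x_3 can be R, hence x_3 = R.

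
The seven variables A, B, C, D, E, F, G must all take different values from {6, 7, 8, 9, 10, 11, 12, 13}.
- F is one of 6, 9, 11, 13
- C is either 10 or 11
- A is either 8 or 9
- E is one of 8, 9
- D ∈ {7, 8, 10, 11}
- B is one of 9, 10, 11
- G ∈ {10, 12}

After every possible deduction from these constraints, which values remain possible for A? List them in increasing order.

The 2 variables A and E are confined to {8, 9}, which locks those values in; drop them from B, D, F.
B and C share exactly the 2 values {10, 11}; by pigeonhole those values go to them, so strike 10, 11 from D, F, G.
D's domain is down to {7}, so D = 7.
G must be 12 (only option left).
No further eliminations apply; A can still be any of 8, 9.

8, 9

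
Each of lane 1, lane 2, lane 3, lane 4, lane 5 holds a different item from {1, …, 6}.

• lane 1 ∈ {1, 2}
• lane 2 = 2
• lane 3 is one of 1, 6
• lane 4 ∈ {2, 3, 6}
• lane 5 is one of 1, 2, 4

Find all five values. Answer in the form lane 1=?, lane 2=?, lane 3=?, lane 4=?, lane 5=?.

lane 1=1, lane 2=2, lane 3=6, lane 4=3, lane 5=4

lane 2 has just one choice, so lane 2 = 2. Remove 2 from lane 1, lane 4, lane 5.
lane 1's domain is down to {1}, so lane 1 = 1. Strike 1 from lane 3, lane 5.
lane 3 has just one choice, so lane 3 = 6. Strike 6 from lane 4.
That leaves lane 4 = 3.
That leaves lane 5 = 4.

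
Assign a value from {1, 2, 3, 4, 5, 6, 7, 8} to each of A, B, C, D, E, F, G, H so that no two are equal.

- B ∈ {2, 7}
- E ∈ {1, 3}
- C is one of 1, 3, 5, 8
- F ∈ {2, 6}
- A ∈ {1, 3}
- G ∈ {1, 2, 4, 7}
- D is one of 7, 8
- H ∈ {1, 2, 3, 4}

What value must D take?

8

The 8 variables draw from only 8 values {1, 2, 3, 4, 5, 6, 7, 8}, so each is used; only C can be 5, hence C = 5.
The 7 still-open variables draw from only 7 values {1, 2, 3, 4, 6, 7, 8}, so each is used; only F can be 6, hence F = 6.
The 6 still-open variables draw from only 6 values {1, 2, 3, 4, 7, 8}, so each is used; only D can be 8, hence D = 8.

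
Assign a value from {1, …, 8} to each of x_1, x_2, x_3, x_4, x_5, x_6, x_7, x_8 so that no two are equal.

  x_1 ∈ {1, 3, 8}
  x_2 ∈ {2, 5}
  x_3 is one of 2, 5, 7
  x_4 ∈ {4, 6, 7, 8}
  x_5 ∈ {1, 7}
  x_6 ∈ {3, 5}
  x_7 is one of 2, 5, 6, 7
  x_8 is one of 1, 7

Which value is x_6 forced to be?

The 8 variables draw from only 8 values {1, 2, 3, 4, 5, 6, 7, 8}, so each is used; only x_4 can be 4, hence x_4 = 4.
Among the 7 still-open variables, 6 fits only x_7 (and all 7 values in {1, 2, 3, 5, 6, 7, 8} must be used), so x_7 = 6.
Among the 6 still-open variables, 8 fits only x_1 (and all 6 values in {1, 2, 3, 5, 7, 8} must be used), so x_1 = 8.
The 5 still-open variables draw from only 5 values {1, 2, 3, 5, 7}, so each is used; only x_6 can be 3, hence x_6 = 3.

3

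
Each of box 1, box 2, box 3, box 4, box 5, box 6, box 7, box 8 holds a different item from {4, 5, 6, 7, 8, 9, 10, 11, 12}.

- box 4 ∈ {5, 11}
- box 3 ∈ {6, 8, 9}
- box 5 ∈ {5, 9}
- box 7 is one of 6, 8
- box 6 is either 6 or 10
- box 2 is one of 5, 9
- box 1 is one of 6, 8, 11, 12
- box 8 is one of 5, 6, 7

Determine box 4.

11

The 8 variables draw from only 8 values {5, 6, 7, 8, 9, 10, 11, 12}, so each is used; only box 8 can be 7, hence box 8 = 7.
Among the 7 still-open variables, 10 fits only box 6 (and all 7 values in {5, 6, 8, 9, 10, 11, 12} must be used), so box 6 = 10.
The 6 still-open variables together cover exactly {5, 6, 8, 9, 11, 12} — 6 values for 6 variables — and 12 appears only in box 1's list, so box 1 = 12.
Among the 5 still-open variables, 11 fits only box 4 (and all 5 values in {5, 6, 8, 9, 11} must be used), so box 4 = 11.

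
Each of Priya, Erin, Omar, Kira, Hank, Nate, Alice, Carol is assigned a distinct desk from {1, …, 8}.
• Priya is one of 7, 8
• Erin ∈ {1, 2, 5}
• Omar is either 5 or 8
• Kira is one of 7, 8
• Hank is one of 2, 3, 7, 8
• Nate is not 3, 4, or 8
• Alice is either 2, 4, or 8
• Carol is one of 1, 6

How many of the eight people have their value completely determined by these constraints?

3

Among the 8 variables, 3 fits only Hank (and all 8 values in {1, 2, 3, 4, 5, 6, 7, 8} must be used), so Hank = 3.
The 7 still-open variables together cover exactly {1, 2, 4, 5, 6, 7, 8} — 7 values for 7 variables — and 4 appears only in Alice's list, so Alice = 4.
The 2 variables Priya and Kira are confined to {7, 8}, which locks those values in; drop them from Omar, Nate.
Omar must be 5 (only option left). Eliminate 5 elsewhere: Erin, Nate.
Determined: Omar=5, Hank=3, Alice=4. The other people each still have more than one consistent value. That makes 3.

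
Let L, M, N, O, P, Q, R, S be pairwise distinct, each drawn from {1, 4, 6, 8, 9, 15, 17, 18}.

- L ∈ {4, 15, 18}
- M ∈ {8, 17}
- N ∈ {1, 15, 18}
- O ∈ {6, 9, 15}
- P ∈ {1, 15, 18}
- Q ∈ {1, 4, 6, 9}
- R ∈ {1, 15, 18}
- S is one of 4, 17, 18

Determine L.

Among the 8 variables, 8 fits only M (and all 8 values in {1, 4, 6, 8, 9, 15, 17, 18} must be used), so M = 8.
Among the 7 still-open variables, 17 fits only S (and all 7 values in {1, 4, 6, 9, 15, 17, 18} must be used), so S = 17.
N, P, R between them cover only {1, 15, 18} — a naked triple. Remove those values from L, O, Q.
So L = 4.

4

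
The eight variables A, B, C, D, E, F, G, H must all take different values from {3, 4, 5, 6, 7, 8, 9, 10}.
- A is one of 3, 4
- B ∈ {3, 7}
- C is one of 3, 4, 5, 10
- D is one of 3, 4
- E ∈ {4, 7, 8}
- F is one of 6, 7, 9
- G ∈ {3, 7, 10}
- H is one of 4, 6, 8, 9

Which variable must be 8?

The 8 variables together cover exactly {3, 4, 5, 6, 7, 8, 9, 10} — 8 values for 8 variables — and 5 appears only in C's list, so C = 5.
The 7 still-open variables together cover exactly {3, 4, 6, 7, 8, 9, 10} — 7 values for 7 variables — and 10 appears only in G's list, so G = 10.
A and D between them cover only {3, 4} — a naked pair. Remove those values from B, E, H.
B must be 7 (only option left). Eliminate 7 elsewhere: E, F.
So 8 goes to E.

E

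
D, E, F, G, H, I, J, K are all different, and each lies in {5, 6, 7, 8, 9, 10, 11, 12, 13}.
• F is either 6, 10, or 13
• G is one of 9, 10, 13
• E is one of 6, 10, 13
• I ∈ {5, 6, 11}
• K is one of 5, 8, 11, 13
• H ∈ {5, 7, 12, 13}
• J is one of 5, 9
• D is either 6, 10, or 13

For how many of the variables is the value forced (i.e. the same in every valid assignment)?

D, E, F between them cover only {6, 10, 13} — a naked triple. Remove those values from G, H, I, K.
That leaves G = 9. Eliminate 9 elsewhere: J.
That leaves J = 5. Eliminate 5 elsewhere: H, I, K.
I has just one choice, so I = 11. Strike 11 from K.
K must be 8 (only option left).
Determined: G=9, I=11, J=5, K=8. The other variables each still have more than one consistent value. That makes 4.

4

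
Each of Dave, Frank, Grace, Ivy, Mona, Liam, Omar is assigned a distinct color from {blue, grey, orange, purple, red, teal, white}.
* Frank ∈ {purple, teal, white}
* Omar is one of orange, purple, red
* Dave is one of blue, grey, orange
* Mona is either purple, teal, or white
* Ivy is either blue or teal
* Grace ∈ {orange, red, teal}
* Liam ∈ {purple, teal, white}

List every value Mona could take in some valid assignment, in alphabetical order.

purple, teal, white

The 7 variables together cover exactly {blue, grey, orange, purple, red, teal, white} — 7 values for 7 variables — and grey appears only in Dave's list, so Dave = grey.
The 6 still-open variables draw from only 6 values {blue, orange, purple, red, teal, white}, so each is used; only Ivy can be blue, hence Ivy = blue.
Frank, Mona, Liam between them cover only {purple, teal, white} — a naked triple. Remove those values from Grace, Omar.
No further eliminations apply; Mona can still be any of purple, teal, white.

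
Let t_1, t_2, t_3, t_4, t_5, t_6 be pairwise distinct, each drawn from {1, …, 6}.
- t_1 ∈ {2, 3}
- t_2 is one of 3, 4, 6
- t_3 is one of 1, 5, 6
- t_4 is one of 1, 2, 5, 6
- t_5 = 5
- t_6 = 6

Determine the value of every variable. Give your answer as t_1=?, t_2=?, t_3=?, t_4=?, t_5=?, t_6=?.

t_5 must be 5 (only option left). So t_3, t_4 can't be 5.
t_6's domain is down to {6}, so t_6 = 6. So t_2, t_3, t_4 can't be 6.
t_3 must be 1 (only option left). So t_4 can't be 1.
t_4's domain is down to {2}, so t_4 = 2. Eliminate 2 elsewhere: t_1.
t_1 has just one choice, so t_1 = 3. Eliminate 3 elsewhere: t_2.
t_2 must be 4 (only option left).

t_1=3, t_2=4, t_3=1, t_4=2, t_5=5, t_6=6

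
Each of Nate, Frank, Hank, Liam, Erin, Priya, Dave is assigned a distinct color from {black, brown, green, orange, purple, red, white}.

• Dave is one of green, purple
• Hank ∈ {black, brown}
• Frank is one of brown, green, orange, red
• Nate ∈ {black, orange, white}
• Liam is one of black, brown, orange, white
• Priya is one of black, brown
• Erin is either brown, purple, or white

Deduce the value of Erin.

purple

Among the 7 variables, red fits only Frank (and all 7 values in {black, brown, green, orange, purple, red, white} must be used), so Frank = red.
The 6 still-open variables together cover exactly {black, brown, green, orange, purple, white} — 6 values for 6 variables — and green appears only in Dave's list, so Dave = green.
The 5 still-open variables draw from only 5 values {black, brown, orange, purple, white}, so each is used; only Erin can be purple, hence Erin = purple.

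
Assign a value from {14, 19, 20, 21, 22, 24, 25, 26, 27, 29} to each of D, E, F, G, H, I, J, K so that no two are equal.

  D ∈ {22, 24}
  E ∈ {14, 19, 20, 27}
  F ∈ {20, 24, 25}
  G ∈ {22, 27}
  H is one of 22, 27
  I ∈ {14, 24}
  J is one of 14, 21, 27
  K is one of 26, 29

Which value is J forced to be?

G and H share exactly the 2 values {22, 27}; by pigeonhole those values go to them, so strike 22, 27 from D, E, J.
D has just one choice, so D = 24. Remove 24 from F, I.
I must be 14 (only option left). Remove 14 from E, J.
So J = 21.

21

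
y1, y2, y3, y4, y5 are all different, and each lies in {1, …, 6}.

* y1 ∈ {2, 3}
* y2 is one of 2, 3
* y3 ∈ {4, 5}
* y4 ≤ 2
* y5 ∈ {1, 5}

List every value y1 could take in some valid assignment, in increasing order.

2, 3

The 5 variables draw from only 5 values {1, 2, 3, 4, 5}, so each is used; only y3 can be 4, hence y3 = 4.
The 4 still-open variables together cover exactly {1, 2, 3, 5} — 4 values for 4 variables — and 5 appears only in y5's list, so y5 = 5.
Among the 3 still-open variables, 1 fits only y4 (and all 3 values in {1, 2, 3} must be used), so y4 = 1.
No further eliminations apply; y1 can still be any of 2, 3.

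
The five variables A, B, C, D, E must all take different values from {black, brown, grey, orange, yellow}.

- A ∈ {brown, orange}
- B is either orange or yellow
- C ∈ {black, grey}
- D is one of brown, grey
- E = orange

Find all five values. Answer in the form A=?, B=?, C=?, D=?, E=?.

A=brown, B=yellow, C=black, D=grey, E=orange

E must be orange (only option left). So A, B can't be orange.
That leaves A = brown. Remove brown from D.
B's domain is down to {yellow}, so B = yellow.
That leaves D = grey. Remove grey from C.
C has just one choice, so C = black.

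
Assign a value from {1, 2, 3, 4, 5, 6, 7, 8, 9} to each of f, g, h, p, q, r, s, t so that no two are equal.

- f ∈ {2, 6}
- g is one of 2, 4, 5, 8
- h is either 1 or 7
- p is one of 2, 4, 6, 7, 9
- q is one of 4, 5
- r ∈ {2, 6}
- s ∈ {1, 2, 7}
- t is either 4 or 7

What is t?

The 8 variables draw from only 8 values {1, 2, 4, 5, 6, 7, 8, 9}, so each is used; only g can be 8, hence g = 8.
The 7 still-open variables draw from only 7 values {1, 2, 4, 5, 6, 7, 9}, so each is used; only q can be 5, hence q = 5.
Among the 6 still-open variables, 9 fits only p (and all 6 values in {1, 2, 4, 6, 7, 9} must be used), so p = 9.
The 5 still-open variables draw from only 5 values {1, 2, 4, 6, 7}, so each is used; only t can be 4, hence t = 4.

4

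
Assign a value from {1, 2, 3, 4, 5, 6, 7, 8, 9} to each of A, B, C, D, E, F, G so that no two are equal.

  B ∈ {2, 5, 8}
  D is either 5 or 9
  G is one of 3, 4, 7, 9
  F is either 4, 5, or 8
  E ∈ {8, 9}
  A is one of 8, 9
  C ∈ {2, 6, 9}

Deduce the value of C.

A and E share exactly the 2 values {8, 9}; by pigeonhole those values go to them, so strike 8, 9 from B, C, D, F, G.
That leaves D = 5. So B, F can't be 5.
F must be 4 (only option left). Eliminate 4 elsewhere: G.
B has just one choice, so B = 2. Strike 2 from C.
So C = 6.

6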